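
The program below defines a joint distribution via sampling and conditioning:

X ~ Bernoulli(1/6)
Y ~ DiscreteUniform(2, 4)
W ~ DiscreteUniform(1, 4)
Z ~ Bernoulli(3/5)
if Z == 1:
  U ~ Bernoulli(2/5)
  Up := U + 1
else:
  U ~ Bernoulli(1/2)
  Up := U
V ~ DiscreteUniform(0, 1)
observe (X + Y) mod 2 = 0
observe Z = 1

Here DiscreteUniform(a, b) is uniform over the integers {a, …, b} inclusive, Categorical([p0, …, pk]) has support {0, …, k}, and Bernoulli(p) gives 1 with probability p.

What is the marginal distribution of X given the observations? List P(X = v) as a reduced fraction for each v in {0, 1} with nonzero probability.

Enumerate traces; 48 have nonzero weight after conditioning:
  (X=0, Y=2, W=1, Z=1, U=0, V=0) weight 1/80
  (X=0, Y=2, W=1, Z=1, U=0, V=1) weight 1/80
  (X=0, Y=2, W=1, Z=1, U=1, V=0) weight 1/120
  (X=0, Y=2, W=1, Z=1, U=1, V=1) weight 1/120
  (X=0, Y=2, W=2, Z=1, U=0, V=0) weight 1/80
  (X=0, Y=2, W=2, Z=1, U=0, V=1) weight 1/80
  (X=0, Y=2, W=2, Z=1, U=1, V=0) weight 1/120
  (X=0, Y=2, W=2, Z=1, U=1, V=1) weight 1/120
  (X=1, Y=3, W=1, Z=1, U=0, V=0) weight 1/400
  … 39 more
Group by X:
  weight(X=0) = 1/3
  weight(X=1) = 1/30
Total weight = 1/3 + 1/30 = 11/30
P(X=0 | obs) = 1/3 / 11/30 = 10/11
P(X=1 | obs) = 1/30 / 11/30 = 1/11

P(X=0) = 10/11, P(X=1) = 1/11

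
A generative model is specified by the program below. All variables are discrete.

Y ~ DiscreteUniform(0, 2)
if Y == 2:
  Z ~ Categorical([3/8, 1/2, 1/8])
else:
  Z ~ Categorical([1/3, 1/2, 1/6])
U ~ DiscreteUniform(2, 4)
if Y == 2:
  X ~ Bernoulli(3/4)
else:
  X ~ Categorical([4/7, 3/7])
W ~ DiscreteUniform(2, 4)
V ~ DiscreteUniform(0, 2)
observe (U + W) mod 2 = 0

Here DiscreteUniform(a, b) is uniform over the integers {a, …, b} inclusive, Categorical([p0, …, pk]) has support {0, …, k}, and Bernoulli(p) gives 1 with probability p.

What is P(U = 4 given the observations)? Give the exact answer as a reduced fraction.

Enumerate traces; 270 have nonzero weight after conditioning:
  (Y=0, Z=0, U=2, X=0, W=2, V=0) weight 4/1701
  (Y=0, Z=0, U=2, X=0, W=2, V=1) weight 4/1701
  (Y=0, Z=0, U=2, X=0, W=2, V=2) weight 4/1701
  (Y=0, Z=0, U=2, X=0, W=4, V=0) weight 4/1701
  (Y=0, Z=0, U=2, X=0, W=4, V=1) weight 4/1701
  (Y=0, Z=0, U=2, X=0, W=4, V=2) weight 4/1701
  (Y=0, Z=0, U=2, X=1, W=2, V=0) weight 1/567
  (Y=0, Z=0, U=2, X=1, W=2, V=1) weight 1/567
  (Y=0, Z=0, U=3, X=0, W=3, V=0) weight 4/1701
  (Y=0, Z=0, U=4, X=0, W=2, V=0) weight 4/1701
  … 260 more
Group by U:
  weight(U=2) = 2/9
  weight(U=3) = 1/9
  weight(U=4) = 2/9
Total weight = 2/9 + 1/9 + 2/9 = 5/9
P(U=2 | obs) = 2/9 / 5/9 = 2/5
P(U=3 | obs) = 1/9 / 5/9 = 1/5
P(U=4 | obs) = 2/9 / 5/9 = 2/5

P(U = 4 | obs) = 2/5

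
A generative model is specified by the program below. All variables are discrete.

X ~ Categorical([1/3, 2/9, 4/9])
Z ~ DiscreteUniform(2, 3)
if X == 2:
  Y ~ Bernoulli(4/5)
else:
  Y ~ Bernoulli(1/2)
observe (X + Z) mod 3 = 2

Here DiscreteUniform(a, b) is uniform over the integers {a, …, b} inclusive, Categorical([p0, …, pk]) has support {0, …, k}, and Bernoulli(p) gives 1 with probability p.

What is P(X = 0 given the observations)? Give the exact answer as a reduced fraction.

P(X = 0 | obs) = 3/7

Enumerate traces; 4 have nonzero weight after conditioning:
  (X=0, Z=2, Y=0) weight 1/12
  (X=0, Z=2, Y=1) weight 1/12
  (X=2, Z=3, Y=0) weight 2/45
  (X=2, Z=3, Y=1) weight 8/45
Group by X:
  weight(X=0) = 1/6
  weight(X=2) = 2/9
Total weight = 1/6 + 2/9 = 7/18
P(X=0 | obs) = 1/6 / 7/18 = 3/7
P(X=2 | obs) = 2/9 / 7/18 = 4/7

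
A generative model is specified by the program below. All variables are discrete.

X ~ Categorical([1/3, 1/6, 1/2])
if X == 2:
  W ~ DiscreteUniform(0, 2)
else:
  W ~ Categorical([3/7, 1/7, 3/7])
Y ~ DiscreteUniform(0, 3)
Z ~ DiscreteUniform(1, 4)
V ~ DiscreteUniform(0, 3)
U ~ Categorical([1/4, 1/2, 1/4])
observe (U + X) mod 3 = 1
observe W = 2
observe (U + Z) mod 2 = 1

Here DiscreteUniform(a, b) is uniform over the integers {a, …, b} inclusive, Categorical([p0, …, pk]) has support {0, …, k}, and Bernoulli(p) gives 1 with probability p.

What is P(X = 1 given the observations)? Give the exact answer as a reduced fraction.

Enumerate traces; 96 have nonzero weight after conditioning:
  (X=0, W=2, Y=0, Z=2, V=0, U=1) weight 1/896
  (X=0, W=2, Y=0, Z=2, V=1, U=1) weight 1/896
  (X=0, W=2, Y=0, Z=2, V=2, U=1) weight 1/896
  (X=0, W=2, Y=0, Z=2, V=3, U=1) weight 1/896
  (X=0, W=2, Y=0, Z=4, V=0, U=1) weight 1/896
  (X=0, W=2, Y=0, Z=4, V=1, U=1) weight 1/896
  (X=0, W=2, Y=0, Z=4, V=2, U=1) weight 1/896
  (X=0, W=2, Y=0, Z=4, V=3, U=1) weight 1/896
  (X=1, W=2, Y=0, Z=1, V=0, U=0) weight 1/3584
  (X=2, W=2, Y=0, Z=1, V=0, U=2) weight 1/1536
  … 86 more
Group by X:
  weight(X=0) = 1/28
  weight(X=1) = 1/112
  weight(X=2) = 1/48
Total weight = 1/28 + 1/112 + 1/48 = 11/168
P(X=0 | obs) = 1/28 / 11/168 = 6/11
P(X=1 | obs) = 1/112 / 11/168 = 3/22
P(X=2 | obs) = 1/48 / 11/168 = 7/22

P(X = 1 | obs) = 3/22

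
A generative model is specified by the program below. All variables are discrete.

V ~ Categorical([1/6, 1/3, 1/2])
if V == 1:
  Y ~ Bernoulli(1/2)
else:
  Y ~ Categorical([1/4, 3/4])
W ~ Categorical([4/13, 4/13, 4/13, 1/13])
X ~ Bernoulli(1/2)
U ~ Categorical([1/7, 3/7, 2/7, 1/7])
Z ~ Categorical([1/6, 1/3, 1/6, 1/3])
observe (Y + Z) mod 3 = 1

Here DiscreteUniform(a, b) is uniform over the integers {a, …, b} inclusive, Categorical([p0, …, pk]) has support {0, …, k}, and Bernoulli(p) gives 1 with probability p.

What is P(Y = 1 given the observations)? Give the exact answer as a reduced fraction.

P(Y = 1 | obs) = 3/4

Enumerate traces; 288 have nonzero weight after conditioning:
  (V=0, Y=0, W=0, X=0, U=0, Z=1) weight 1/3276
  (V=0, Y=0, W=0, X=0, U=1, Z=1) weight 1/1092
  (V=0, Y=0, W=0, X=0, U=2, Z=1) weight 1/1638
  (V=0, Y=0, W=0, X=0, U=3, Z=1) weight 1/3276
  (V=0, Y=0, W=0, X=1, U=0, Z=1) weight 1/3276
  (V=0, Y=0, W=0, X=1, U=1, Z=1) weight 1/1092
  (V=0, Y=0, W=0, X=1, U=2, Z=1) weight 1/1638
  (V=0, Y=0, W=0, X=1, U=3, Z=1) weight 1/3276
  (V=0, Y=1, W=0, X=0, U=0, Z=0) weight 1/2184
  … 279 more
Group by Y:
  weight(Y=0) = 1/9
  weight(Y=1) = 1/3
Total weight = 1/9 + 1/3 = 4/9
P(Y=0 | obs) = 1/9 / 4/9 = 1/4
P(Y=1 | obs) = 1/3 / 4/9 = 3/4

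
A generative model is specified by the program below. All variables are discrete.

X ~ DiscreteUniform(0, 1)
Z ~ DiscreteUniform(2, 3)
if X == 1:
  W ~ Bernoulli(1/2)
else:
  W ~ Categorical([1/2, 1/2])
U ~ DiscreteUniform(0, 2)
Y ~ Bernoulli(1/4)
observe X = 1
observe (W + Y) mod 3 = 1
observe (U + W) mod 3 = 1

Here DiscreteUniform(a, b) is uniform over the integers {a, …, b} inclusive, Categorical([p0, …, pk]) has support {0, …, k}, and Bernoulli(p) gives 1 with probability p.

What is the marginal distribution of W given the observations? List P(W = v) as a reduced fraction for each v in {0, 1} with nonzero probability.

Enumerate traces; 4 have nonzero weight after conditioning:
  (X=1, Z=2, W=0, U=1, Y=1) weight 1/96
  (X=1, Z=2, W=1, U=0, Y=0) weight 1/32
  (X=1, Z=3, W=0, U=1, Y=1) weight 1/96
  (X=1, Z=3, W=1, U=0, Y=0) weight 1/32
Group by W:
  weight(W=0) = 1/48
  weight(W=1) = 1/16
Total weight = 1/48 + 1/16 = 1/12
P(W=0 | obs) = 1/48 / 1/12 = 1/4
P(W=1 | obs) = 1/16 / 1/12 = 3/4

P(W=0) = 1/4, P(W=1) = 3/4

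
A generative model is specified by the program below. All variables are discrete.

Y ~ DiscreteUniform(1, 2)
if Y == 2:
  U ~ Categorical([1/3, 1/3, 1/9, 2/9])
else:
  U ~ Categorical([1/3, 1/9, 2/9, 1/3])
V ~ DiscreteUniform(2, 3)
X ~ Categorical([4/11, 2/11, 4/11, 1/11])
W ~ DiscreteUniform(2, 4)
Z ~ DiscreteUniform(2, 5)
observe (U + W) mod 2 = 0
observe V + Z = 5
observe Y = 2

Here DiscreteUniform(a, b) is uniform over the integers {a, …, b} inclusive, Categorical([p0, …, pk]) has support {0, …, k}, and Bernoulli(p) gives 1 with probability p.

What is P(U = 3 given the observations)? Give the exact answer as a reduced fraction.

Enumerate traces; 48 have nonzero weight after conditioning:
  (Y=2, U=0, V=2, X=0, W=2, Z=3) weight 1/396
  (Y=2, U=0, V=2, X=0, W=4, Z=3) weight 1/396
  (Y=2, U=0, V=2, X=1, W=2, Z=3) weight 1/792
  (Y=2, U=0, V=2, X=1, W=4, Z=3) weight 1/792
  (Y=2, U=0, V=2, X=2, W=2, Z=3) weight 1/396
  (Y=2, U=0, V=2, X=2, W=4, Z=3) weight 1/396
  (Y=2, U=0, V=2, X=3, W=2, Z=3) weight 1/1584
  (Y=2, U=0, V=2, X=3, W=4, Z=3) weight 1/1584
  (Y=2, U=1, V=2, X=0, W=3, Z=3) weight 1/396
  (Y=2, U=2, V=2, X=0, W=2, Z=3) weight 1/1188
  … 38 more
Group by U:
  weight(U=0) = 1/36
  weight(U=1) = 1/72
  weight(U=2) = 1/108
  weight(U=3) = 1/108
Total weight = 1/36 + 1/72 + 1/108 + 1/108 = 13/216
P(U=0 | obs) = 1/36 / 13/216 = 6/13
P(U=1 | obs) = 1/72 / 13/216 = 3/13
P(U=2 | obs) = 1/108 / 13/216 = 2/13
P(U=3 | obs) = 1/108 / 13/216 = 2/13

P(U = 3 | obs) = 2/13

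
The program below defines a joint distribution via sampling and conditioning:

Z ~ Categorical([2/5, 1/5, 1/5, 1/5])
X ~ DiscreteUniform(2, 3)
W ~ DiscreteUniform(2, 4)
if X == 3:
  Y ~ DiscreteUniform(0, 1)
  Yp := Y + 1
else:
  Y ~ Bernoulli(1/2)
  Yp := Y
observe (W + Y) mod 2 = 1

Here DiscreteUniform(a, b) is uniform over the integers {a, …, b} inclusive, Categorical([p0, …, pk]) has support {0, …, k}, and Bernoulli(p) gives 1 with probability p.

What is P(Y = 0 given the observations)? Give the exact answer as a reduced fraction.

P(Y = 0 | obs) = 1/3

Enumerate traces; 24 have nonzero weight after conditioning:
  (Z=0, X=2, W=2, Y=1) weight 1/30
  (Z=0, X=2, W=3, Y=0) weight 1/30
  (Z=0, X=2, W=4, Y=1) weight 1/30
  (Z=0, X=3, W=2, Y=1) weight 1/30
  (Z=0, X=3, W=3, Y=0) weight 1/30
  (Z=0, X=3, W=4, Y=1) weight 1/30
  (Z=1, X=2, W=2, Y=1) weight 1/60
  (Z=1, X=2, W=3, Y=0) weight 1/60
  … 16 more
Group by Y:
  weight(Y=0) = 1/6
  weight(Y=1) = 1/3
Total weight = 1/6 + 1/3 = 1/2
P(Y=0 | obs) = 1/6 / 1/2 = 1/3
P(Y=1 | obs) = 1/3 / 1/2 = 2/3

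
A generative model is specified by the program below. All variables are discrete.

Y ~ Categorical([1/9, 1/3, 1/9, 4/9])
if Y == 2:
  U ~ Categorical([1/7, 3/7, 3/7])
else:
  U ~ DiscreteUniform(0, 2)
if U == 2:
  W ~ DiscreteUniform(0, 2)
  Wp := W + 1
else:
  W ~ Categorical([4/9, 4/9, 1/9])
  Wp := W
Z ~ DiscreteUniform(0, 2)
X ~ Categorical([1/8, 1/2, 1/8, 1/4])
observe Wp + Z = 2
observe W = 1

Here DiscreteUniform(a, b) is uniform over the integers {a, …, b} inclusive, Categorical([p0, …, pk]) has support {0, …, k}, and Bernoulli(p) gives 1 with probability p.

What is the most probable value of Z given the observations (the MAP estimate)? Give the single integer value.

Enumerate traces; 48 have nonzero weight after conditioning:
  (Y=0, U=0, W=1, Z=1, X=0) weight 1/1458
  (Y=0, U=0, W=1, Z=1, X=1) weight 2/729
  (Y=0, U=0, W=1, Z=1, X=2) weight 1/1458
  (Y=0, U=0, W=1, Z=1, X=3) weight 1/729
  (Y=0, U=1, W=1, Z=1, X=0) weight 1/1458
  (Y=0, U=1, W=1, Z=1, X=1) weight 2/729
  (Y=0, U=1, W=1, Z=1, X=2) weight 1/1458
  (Y=0, U=1, W=1, Z=1, X=3) weight 1/729
  (Y=0, U=2, W=1, Z=0, X=0) weight 1/1944
  … 39 more
Group by Z:
  weight(Z=0) = 65/1701
  weight(Z=1) = 496/5103
Total weight = 65/1701 + 496/5103 = 691/5103
P(Z=0 | obs) = 65/1701 / 691/5103 = 195/691
P(Z=1 | obs) = 496/5103 / 691/5103 = 496/691
argmax = 1

argmax_v P(Z = v | obs) = 1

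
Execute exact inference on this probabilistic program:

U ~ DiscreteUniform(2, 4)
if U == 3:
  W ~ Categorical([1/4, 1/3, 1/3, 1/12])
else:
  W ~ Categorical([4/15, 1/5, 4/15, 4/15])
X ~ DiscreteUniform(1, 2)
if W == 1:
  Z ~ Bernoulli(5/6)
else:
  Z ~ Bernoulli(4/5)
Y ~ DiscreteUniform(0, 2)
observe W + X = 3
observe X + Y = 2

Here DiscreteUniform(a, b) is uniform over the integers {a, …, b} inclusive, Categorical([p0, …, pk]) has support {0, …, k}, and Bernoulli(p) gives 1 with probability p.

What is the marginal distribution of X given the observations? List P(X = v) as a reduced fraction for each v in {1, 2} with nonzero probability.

Enumerate traces; 12 have nonzero weight after conditioning:
  (U=2, W=1, X=2, Z=0, Y=0) weight 1/540
  (U=2, W=1, X=2, Z=1, Y=0) weight 1/108
  (U=2, W=2, X=1, Z=0, Y=1) weight 2/675
  (U=2, W=2, X=1, Z=1, Y=1) weight 8/675
  (U=3, W=1, X=2, Z=0, Y=0) weight 1/324
  (U=3, W=1, X=2, Z=1, Y=0) weight 5/324
  (U=3, W=2, X=1, Z=0, Y=1) weight 1/270
  (U=3, W=2, X=1, Z=1, Y=1) weight 2/135
  … 4 more
Group by X:
  weight(X=1) = 13/270
  weight(X=2) = 11/270
Total weight = 13/270 + 11/270 = 4/45
P(X=1 | obs) = 13/270 / 4/45 = 13/24
P(X=2 | obs) = 11/270 / 4/45 = 11/24

P(X=1) = 13/24, P(X=2) = 11/24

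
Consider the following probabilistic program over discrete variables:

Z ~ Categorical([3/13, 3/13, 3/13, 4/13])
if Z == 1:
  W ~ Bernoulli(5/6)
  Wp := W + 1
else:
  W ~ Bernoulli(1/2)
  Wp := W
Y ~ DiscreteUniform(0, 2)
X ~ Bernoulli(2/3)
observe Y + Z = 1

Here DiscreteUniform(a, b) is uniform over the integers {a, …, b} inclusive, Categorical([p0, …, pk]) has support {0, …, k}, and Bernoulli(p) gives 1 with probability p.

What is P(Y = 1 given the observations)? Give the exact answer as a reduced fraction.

Enumerate traces; 8 have nonzero weight after conditioning:
  (Z=0, W=0, Y=1, X=0) weight 1/78
  (Z=0, W=0, Y=1, X=1) weight 1/39
  (Z=0, W=1, Y=1, X=0) weight 1/78
  (Z=0, W=1, Y=1, X=1) weight 1/39
  (Z=1, W=0, Y=0, X=0) weight 1/234
  (Z=1, W=0, Y=0, X=1) weight 1/117
  (Z=1, W=1, Y=0, X=0) weight 5/234
  (Z=1, W=1, Y=0, X=1) weight 5/117
Group by Y:
  weight(Y=0) = 1/13
  weight(Y=1) = 1/13
Total weight = 1/13 + 1/13 = 2/13
P(Y=0 | obs) = 1/13 / 2/13 = 1/2
P(Y=1 | obs) = 1/13 / 2/13 = 1/2

P(Y = 1 | obs) = 1/2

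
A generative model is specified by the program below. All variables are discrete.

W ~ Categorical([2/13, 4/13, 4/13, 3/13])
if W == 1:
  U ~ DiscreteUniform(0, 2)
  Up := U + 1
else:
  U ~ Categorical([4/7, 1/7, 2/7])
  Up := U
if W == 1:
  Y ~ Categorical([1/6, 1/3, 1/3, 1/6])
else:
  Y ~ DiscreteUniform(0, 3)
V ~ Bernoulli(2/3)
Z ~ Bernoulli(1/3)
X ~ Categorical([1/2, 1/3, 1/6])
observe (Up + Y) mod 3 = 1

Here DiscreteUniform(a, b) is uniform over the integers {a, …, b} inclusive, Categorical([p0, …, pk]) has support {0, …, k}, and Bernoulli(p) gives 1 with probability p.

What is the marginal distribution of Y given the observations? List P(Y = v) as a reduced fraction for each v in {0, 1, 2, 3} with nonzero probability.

Enumerate traces; 192 have nonzero weight after conditioning:
  (W=0, U=0, Y=1, V=0, Z=0, X=0) weight 2/819
  (W=0, U=0, Y=1, V=0, Z=0, X=1) weight 4/2457
  (W=0, U=0, Y=1, V=0, Z=0, X=2) weight 2/2457
  (W=0, U=0, Y=1, V=0, Z=1, X=0) weight 1/819
  (W=0, U=0, Y=1, V=0, Z=1, X=1) weight 2/2457
  (W=0, U=0, Y=1, V=0, Z=1, X=2) weight 1/2457
  (W=0, U=0, Y=1, V=1, Z=0, X=0) weight 4/819
  (W=0, U=0, Y=1, V=1, Z=0, X=1) weight 8/2457
  (W=0, U=1, Y=0, V=0, Z=0, X=0) weight 1/1638
  (W=0, U=1, Y=3, V=0, Z=0, X=0) weight 1/1638
  … 182 more
Group by Y:
  weight(Y=0) = 137/3276
  weight(Y=1) = 109/819
  weight(Y=2) = 137/1638
  weight(Y=3) = 137/3276
Total weight = 137/3276 + 109/819 + 137/1638 + 137/3276 = 82/273
P(Y=0 | obs) = 137/3276 / 82/273 = 137/984
P(Y=1 | obs) = 109/819 / 82/273 = 109/246
P(Y=2 | obs) = 137/1638 / 82/273 = 137/492
P(Y=3 | obs) = 137/3276 / 82/273 = 137/984

P(Y=0) = 137/984, P(Y=1) = 109/246, P(Y=2) = 137/492, P(Y=3) = 137/984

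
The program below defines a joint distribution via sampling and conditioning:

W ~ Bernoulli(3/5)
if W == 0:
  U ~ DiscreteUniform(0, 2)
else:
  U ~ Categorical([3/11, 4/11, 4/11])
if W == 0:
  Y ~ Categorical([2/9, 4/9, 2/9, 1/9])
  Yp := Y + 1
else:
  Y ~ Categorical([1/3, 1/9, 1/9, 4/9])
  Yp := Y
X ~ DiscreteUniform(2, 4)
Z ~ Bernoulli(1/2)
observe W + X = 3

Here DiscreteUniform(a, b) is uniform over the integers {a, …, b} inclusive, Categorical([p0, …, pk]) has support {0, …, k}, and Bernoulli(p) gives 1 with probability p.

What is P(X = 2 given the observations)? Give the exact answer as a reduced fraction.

P(X = 2 | obs) = 3/5

Enumerate traces; 48 have nonzero weight after conditioning:
  (W=0, U=0, Y=0, X=3, Z=0) weight 2/405
  (W=0, U=0, Y=0, X=3, Z=1) weight 2/405
  (W=0, U=0, Y=1, X=3, Z=0) weight 4/405
  (W=0, U=0, Y=1, X=3, Z=1) weight 4/405
  (W=0, U=0, Y=2, X=3, Z=0) weight 2/405
  (W=0, U=0, Y=2, X=3, Z=1) weight 2/405
  (W=0, U=0, Y=3, X=3, Z=0) weight 1/405
  (W=0, U=0, Y=3, X=3, Z=1) weight 1/405
  (W=1, U=0, Y=0, X=2, Z=0) weight 1/110
  … 39 more
Group by X:
  weight(X=2) = 1/5
  weight(X=3) = 2/15
Total weight = 1/5 + 2/15 = 1/3
P(X=2 | obs) = 1/5 / 1/3 = 3/5
P(X=3 | obs) = 2/15 / 1/3 = 2/5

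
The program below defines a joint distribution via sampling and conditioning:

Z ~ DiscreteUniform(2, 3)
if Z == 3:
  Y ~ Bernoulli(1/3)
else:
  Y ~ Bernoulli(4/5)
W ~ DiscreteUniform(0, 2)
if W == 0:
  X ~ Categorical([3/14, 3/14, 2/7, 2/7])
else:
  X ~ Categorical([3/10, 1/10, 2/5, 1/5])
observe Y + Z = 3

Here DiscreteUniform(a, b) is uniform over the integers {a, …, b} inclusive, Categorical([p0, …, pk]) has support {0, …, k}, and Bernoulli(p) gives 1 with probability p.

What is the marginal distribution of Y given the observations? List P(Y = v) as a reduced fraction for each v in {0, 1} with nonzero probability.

P(Y=0) = 5/11, P(Y=1) = 6/11

Enumerate traces; 24 have nonzero weight after conditioning:
  (Z=2, Y=1, W=0, X=0) weight 1/35
  (Z=2, Y=1, W=0, X=1) weight 1/35
  (Z=2, Y=1, W=0, X=2) weight 4/105
  (Z=2, Y=1, W=0, X=3) weight 4/105
  (Z=2, Y=1, W=1, X=0) weight 1/25
  (Z=2, Y=1, W=1, X=1) weight 1/75
  (Z=2, Y=1, W=1, X=2) weight 4/75
  (Z=2, Y=1, W=1, X=3) weight 2/75
  (Z=3, Y=0, W=0, X=0) weight 1/42
  … 15 more
Group by Y:
  weight(Y=0) = 1/3
  weight(Y=1) = 2/5
Total weight = 1/3 + 2/5 = 11/15
P(Y=0 | obs) = 1/3 / 11/15 = 5/11
P(Y=1 | obs) = 2/5 / 11/15 = 6/11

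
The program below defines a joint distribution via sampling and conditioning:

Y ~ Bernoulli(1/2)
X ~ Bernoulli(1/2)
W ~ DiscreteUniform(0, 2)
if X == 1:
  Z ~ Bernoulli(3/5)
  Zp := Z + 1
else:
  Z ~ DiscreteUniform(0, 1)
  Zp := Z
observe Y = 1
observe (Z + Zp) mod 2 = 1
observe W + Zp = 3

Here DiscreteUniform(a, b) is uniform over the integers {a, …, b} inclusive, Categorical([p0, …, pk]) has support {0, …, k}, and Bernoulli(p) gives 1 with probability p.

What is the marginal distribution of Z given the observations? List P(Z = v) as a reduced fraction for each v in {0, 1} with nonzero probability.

Enumerate traces; 2 have nonzero weight after conditioning:
  (Y=1, X=1, W=1, Z=1) weight 1/20
  (Y=1, X=1, W=2, Z=0) weight 1/30
Group by Z:
  weight(Z=0) = 1/30
  weight(Z=1) = 1/20
Total weight = 1/30 + 1/20 = 1/12
P(Z=0 | obs) = 1/30 / 1/12 = 2/5
P(Z=1 | obs) = 1/20 / 1/12 = 3/5

P(Z=0) = 2/5, P(Z=1) = 3/5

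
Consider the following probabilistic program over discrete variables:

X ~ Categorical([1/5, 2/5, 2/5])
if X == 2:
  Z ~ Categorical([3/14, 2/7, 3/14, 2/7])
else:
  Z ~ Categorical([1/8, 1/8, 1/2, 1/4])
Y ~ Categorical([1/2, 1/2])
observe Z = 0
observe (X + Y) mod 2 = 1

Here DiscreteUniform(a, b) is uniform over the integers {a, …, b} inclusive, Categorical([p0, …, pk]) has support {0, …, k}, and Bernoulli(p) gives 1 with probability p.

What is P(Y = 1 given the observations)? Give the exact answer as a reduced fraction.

P(Y = 1 | obs) = 31/45

Enumerate traces; 3 have nonzero weight after conditioning:
  (X=0, Z=0, Y=1) weight 1/80
  (X=1, Z=0, Y=0) weight 1/40
  (X=2, Z=0, Y=1) weight 3/70
Group by Y:
  weight(Y=0) = 1/40
  weight(Y=1) = 31/560
Total weight = 1/40 + 31/560 = 9/112
P(Y=0 | obs) = 1/40 / 9/112 = 14/45
P(Y=1 | obs) = 31/560 / 9/112 = 31/45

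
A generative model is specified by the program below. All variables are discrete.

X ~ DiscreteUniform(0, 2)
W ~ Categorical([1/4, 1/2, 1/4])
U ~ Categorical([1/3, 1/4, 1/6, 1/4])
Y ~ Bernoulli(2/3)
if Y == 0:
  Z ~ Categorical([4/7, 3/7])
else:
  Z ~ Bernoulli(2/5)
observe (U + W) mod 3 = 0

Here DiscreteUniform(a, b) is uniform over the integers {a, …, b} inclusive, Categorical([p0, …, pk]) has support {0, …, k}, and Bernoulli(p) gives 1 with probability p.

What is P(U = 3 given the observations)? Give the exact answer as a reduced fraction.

P(U = 3 | obs) = 3/14

Enumerate traces; 48 have nonzero weight after conditioning:
  (X=0, W=0, U=0, Y=0, Z=0) weight 1/189
  (X=0, W=0, U=0, Y=0, Z=1) weight 1/252
  (X=0, W=0, U=0, Y=1, Z=0) weight 1/90
  (X=0, W=0, U=0, Y=1, Z=1) weight 1/135
  (X=0, W=0, U=3, Y=0, Z=0) weight 1/252
  (X=0, W=0, U=3, Y=0, Z=1) weight 1/336
  (X=0, W=0, U=3, Y=1, Z=0) weight 1/120
  (X=0, W=0, U=3, Y=1, Z=1) weight 1/180
  (X=0, W=1, U=2, Y=0, Z=0) weight 1/189
  (X=0, W=2, U=1, Y=0, Z=0) weight 1/252
  … 38 more
Group by U:
  weight(U=0) = 1/12
  weight(U=1) = 1/16
  weight(U=2) = 1/12
  weight(U=3) = 1/16
Total weight = 1/12 + 1/16 + 1/12 + 1/16 = 7/24
P(U=0 | obs) = 1/12 / 7/24 = 2/7
P(U=1 | obs) = 1/16 / 7/24 = 3/14
P(U=2 | obs) = 1/12 / 7/24 = 2/7
P(U=3 | obs) = 1/16 / 7/24 = 3/14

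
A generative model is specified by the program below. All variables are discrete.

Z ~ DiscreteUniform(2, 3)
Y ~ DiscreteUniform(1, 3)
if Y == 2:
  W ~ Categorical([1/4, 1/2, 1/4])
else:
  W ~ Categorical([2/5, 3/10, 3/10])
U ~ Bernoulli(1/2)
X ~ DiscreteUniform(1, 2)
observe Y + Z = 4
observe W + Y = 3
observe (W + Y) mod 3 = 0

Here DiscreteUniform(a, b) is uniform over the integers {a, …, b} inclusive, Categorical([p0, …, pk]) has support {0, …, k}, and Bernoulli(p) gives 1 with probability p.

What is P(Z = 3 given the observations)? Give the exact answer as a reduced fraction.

P(Z = 3 | obs) = 3/8

Enumerate traces; 8 have nonzero weight after conditioning:
  (Z=2, Y=2, W=1, U=0, X=1) weight 1/48
  (Z=2, Y=2, W=1, U=0, X=2) weight 1/48
  (Z=2, Y=2, W=1, U=1, X=1) weight 1/48
  (Z=2, Y=2, W=1, U=1, X=2) weight 1/48
  (Z=3, Y=1, W=2, U=0, X=1) weight 1/80
  (Z=3, Y=1, W=2, U=0, X=2) weight 1/80
  (Z=3, Y=1, W=2, U=1, X=1) weight 1/80
  (Z=3, Y=1, W=2, U=1, X=2) weight 1/80
Group by Z:
  weight(Z=2) = 1/12
  weight(Z=3) = 1/20
Total weight = 1/12 + 1/20 = 2/15
P(Z=2 | obs) = 1/12 / 2/15 = 5/8
P(Z=3 | obs) = 1/20 / 2/15 = 3/8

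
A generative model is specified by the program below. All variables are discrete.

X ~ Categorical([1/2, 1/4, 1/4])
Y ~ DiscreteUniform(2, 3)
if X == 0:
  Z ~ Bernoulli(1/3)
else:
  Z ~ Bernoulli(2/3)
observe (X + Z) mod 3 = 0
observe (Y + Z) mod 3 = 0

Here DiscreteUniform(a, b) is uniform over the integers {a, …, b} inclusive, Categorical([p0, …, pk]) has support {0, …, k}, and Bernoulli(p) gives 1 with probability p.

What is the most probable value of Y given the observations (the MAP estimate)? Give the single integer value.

Enumerate traces; 2 have nonzero weight after conditioning:
  (X=0, Y=3, Z=0) weight 1/6
  (X=2, Y=2, Z=1) weight 1/12
Group by Y:
  weight(Y=2) = 1/12
  weight(Y=3) = 1/6
Total weight = 1/12 + 1/6 = 1/4
P(Y=2 | obs) = 1/12 / 1/4 = 1/3
P(Y=3 | obs) = 1/6 / 1/4 = 2/3
argmax = 3

argmax_v P(Y = v | obs) = 3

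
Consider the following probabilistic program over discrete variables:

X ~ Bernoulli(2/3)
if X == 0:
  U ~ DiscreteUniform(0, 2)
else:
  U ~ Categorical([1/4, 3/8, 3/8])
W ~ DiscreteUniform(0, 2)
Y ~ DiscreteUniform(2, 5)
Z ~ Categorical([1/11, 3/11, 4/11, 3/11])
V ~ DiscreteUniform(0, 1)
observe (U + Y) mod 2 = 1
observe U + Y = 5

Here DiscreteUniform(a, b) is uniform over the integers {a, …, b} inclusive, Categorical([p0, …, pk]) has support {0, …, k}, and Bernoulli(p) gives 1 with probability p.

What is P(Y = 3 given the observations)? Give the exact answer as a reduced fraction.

Enumerate traces; 144 have nonzero weight after conditioning:
  (X=0, U=0, W=0, Y=5, Z=0, V=0) weight 1/2376
  (X=0, U=0, W=0, Y=5, Z=0, V=1) weight 1/2376
  (X=0, U=0, W=0, Y=5, Z=1, V=0) weight 1/792
  (X=0, U=0, W=0, Y=5, Z=1, V=1) weight 1/792
  (X=0, U=0, W=0, Y=5, Z=2, V=0) weight 1/594
  (X=0, U=0, W=0, Y=5, Z=2, V=1) weight 1/594
  (X=0, U=0, W=0, Y=5, Z=3, V=0) weight 1/792
  (X=0, U=0, W=0, Y=5, Z=3, V=1) weight 1/792
  (X=0, U=1, W=0, Y=4, Z=0, V=0) weight 1/2376
  (X=0, U=2, W=0, Y=3, Z=0, V=0) weight 1/2376
  … 134 more
Group by Y:
  weight(Y=3) = 13/144
  weight(Y=4) = 13/144
  weight(Y=5) = 5/72
Total weight = 13/144 + 13/144 + 5/72 = 1/4
P(Y=3 | obs) = 13/144 / 1/4 = 13/36
P(Y=4 | obs) = 13/144 / 1/4 = 13/36
P(Y=5 | obs) = 5/72 / 1/4 = 5/18

P(Y = 3 | obs) = 13/36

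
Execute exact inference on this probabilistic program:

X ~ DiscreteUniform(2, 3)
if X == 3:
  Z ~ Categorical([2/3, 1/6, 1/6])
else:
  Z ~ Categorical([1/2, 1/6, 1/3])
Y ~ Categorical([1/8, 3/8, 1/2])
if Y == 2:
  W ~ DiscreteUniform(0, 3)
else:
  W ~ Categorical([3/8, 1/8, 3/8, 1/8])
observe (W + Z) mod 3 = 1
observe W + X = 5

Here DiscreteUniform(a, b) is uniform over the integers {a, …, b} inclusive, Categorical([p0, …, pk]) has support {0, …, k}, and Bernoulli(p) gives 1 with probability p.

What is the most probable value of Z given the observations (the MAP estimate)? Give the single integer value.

Enumerate traces; 6 have nonzero weight after conditioning:
  (X=2, Z=1, Y=0, W=3) weight 1/768
  (X=2, Z=1, Y=1, W=3) weight 1/256
  (X=2, Z=1, Y=2, W=3) weight 1/96
  (X=3, Z=2, Y=0, W=2) weight 1/256
  (X=3, Z=2, Y=1, W=2) weight 3/256
  (X=3, Z=2, Y=2, W=2) weight 1/96
Group by Z:
  weight(Z=1) = 1/64
  weight(Z=2) = 5/192
Total weight = 1/64 + 5/192 = 1/24
P(Z=1 | obs) = 1/64 / 1/24 = 3/8
P(Z=2 | obs) = 5/192 / 1/24 = 5/8
argmax = 2

argmax_v P(Z = v | obs) = 2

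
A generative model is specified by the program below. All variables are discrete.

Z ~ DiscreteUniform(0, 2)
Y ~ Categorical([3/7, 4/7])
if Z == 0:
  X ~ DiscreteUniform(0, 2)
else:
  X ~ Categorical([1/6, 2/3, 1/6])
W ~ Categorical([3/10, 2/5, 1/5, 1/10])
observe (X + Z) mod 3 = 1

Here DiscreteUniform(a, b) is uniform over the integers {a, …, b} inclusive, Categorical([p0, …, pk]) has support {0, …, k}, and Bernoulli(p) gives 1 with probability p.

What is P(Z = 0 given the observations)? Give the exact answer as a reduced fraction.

P(Z = 0 | obs) = 1/2

Enumerate traces; 24 have nonzero weight after conditioning:
  (Z=0, Y=0, X=1, W=0) weight 1/70
  (Z=0, Y=0, X=1, W=1) weight 2/105
  (Z=0, Y=0, X=1, W=2) weight 1/105
  (Z=0, Y=0, X=1, W=3) weight 1/210
  (Z=0, Y=1, X=1, W=0) weight 2/105
  (Z=0, Y=1, X=1, W=1) weight 8/315
  (Z=0, Y=1, X=1, W=2) weight 4/315
  (Z=0, Y=1, X=1, W=3) weight 2/315
  (Z=1, Y=0, X=0, W=0) weight 1/140
  (Z=2, Y=0, X=2, W=0) weight 1/140
  … 14 more
Group by Z:
  weight(Z=0) = 1/9
  weight(Z=1) = 1/18
  weight(Z=2) = 1/18
Total weight = 1/9 + 1/18 + 1/18 = 2/9
P(Z=0 | obs) = 1/9 / 2/9 = 1/2
P(Z=1 | obs) = 1/18 / 2/9 = 1/4
P(Z=2 | obs) = 1/18 / 2/9 = 1/4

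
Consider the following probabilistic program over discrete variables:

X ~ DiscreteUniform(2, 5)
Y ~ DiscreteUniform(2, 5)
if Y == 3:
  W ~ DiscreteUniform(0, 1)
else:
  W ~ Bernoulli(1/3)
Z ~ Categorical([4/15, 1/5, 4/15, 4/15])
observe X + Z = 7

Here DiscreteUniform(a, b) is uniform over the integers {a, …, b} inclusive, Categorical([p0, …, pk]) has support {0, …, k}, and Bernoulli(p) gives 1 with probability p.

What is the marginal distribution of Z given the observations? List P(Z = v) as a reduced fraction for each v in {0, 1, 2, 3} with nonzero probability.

P(Z=2) = 1/2, P(Z=3) = 1/2

Enumerate traces; 16 have nonzero weight after conditioning:
  (X=4, Y=2, W=0, Z=3) weight 1/90
  (X=4, Y=2, W=1, Z=3) weight 1/180
  (X=4, Y=3, W=0, Z=3) weight 1/120
  (X=4, Y=3, W=1, Z=3) weight 1/120
  (X=4, Y=4, W=0, Z=3) weight 1/90
  (X=4, Y=4, W=1, Z=3) weight 1/180
  (X=4, Y=5, W=0, Z=3) weight 1/90
  (X=4, Y=5, W=1, Z=3) weight 1/180
  (X=5, Y=2, W=0, Z=2) weight 1/90
  … 7 more
Group by Z:
  weight(Z=2) = 1/15
  weight(Z=3) = 1/15
Total weight = 1/15 + 1/15 = 2/15
P(Z=2 | obs) = 1/15 / 2/15 = 1/2
P(Z=3 | obs) = 1/15 / 2/15 = 1/2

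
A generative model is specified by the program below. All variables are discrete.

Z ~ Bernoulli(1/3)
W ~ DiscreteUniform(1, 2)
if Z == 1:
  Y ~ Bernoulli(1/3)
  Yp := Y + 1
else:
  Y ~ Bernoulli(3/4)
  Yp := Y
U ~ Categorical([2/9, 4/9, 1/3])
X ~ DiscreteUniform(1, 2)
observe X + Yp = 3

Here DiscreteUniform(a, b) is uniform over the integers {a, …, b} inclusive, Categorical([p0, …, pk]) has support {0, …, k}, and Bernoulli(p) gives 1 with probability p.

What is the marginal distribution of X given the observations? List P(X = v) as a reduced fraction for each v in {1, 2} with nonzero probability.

P(X=1) = 2/15, P(X=2) = 13/15

Enumerate traces; 18 have nonzero weight after conditioning:
  (Z=0, W=1, Y=1, U=0, X=2) weight 1/36
  (Z=0, W=1, Y=1, U=1, X=2) weight 1/18
  (Z=0, W=1, Y=1, U=2, X=2) weight 1/24
  (Z=0, W=2, Y=1, U=0, X=2) weight 1/36
  (Z=0, W=2, Y=1, U=1, X=2) weight 1/18
  (Z=0, W=2, Y=1, U=2, X=2) weight 1/24
  (Z=1, W=1, Y=0, U=0, X=2) weight 1/81
  (Z=1, W=1, Y=0, U=1, X=2) weight 2/81
  (Z=1, W=1, Y=1, U=0, X=1) weight 1/162
  … 9 more
Group by X:
  weight(X=1) = 1/18
  weight(X=2) = 13/36
Total weight = 1/18 + 13/36 = 5/12
P(X=1 | obs) = 1/18 / 5/12 = 2/15
P(X=2 | obs) = 13/36 / 5/12 = 13/15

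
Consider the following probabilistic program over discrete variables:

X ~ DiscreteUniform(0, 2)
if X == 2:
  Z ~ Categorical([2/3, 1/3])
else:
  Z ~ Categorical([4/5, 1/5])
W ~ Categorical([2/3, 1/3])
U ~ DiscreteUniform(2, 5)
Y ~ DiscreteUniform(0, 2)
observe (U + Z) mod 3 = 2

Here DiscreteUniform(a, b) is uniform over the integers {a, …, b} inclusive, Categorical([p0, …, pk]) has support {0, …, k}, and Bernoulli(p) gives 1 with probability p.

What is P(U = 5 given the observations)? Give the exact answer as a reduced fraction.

Enumerate traces; 54 have nonzero weight after conditioning:
  (X=0, Z=0, W=0, U=2, Y=0) weight 2/135
  (X=0, Z=0, W=0, U=2, Y=1) weight 2/135
  (X=0, Z=0, W=0, U=2, Y=2) weight 2/135
  (X=0, Z=0, W=0, U=5, Y=0) weight 2/135
  (X=0, Z=0, W=0, U=5, Y=1) weight 2/135
  (X=0, Z=0, W=0, U=5, Y=2) weight 2/135
  (X=0, Z=0, W=1, U=2, Y=0) weight 1/135
  (X=0, Z=0, W=1, U=2, Y=1) weight 1/135
  (X=0, Z=1, W=0, U=4, Y=0) weight 1/270
  … 45 more
Group by U:
  weight(U=2) = 17/90
  weight(U=4) = 11/180
  weight(U=5) = 17/90
Total weight = 17/90 + 11/180 + 17/90 = 79/180
P(U=2 | obs) = 17/90 / 79/180 = 34/79
P(U=4 | obs) = 11/180 / 79/180 = 11/79
P(U=5 | obs) = 17/90 / 79/180 = 34/79

P(U = 5 | obs) = 34/79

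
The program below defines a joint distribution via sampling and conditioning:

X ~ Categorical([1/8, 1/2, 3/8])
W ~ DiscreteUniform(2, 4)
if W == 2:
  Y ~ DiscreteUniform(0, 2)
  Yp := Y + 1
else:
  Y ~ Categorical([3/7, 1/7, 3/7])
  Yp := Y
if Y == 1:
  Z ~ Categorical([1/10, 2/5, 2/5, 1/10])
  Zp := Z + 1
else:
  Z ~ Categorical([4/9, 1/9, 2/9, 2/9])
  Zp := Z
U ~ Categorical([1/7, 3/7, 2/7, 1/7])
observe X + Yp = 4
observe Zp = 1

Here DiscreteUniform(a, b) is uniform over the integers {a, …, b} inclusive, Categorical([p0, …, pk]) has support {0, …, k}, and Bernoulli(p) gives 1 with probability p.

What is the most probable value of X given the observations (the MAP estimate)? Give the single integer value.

Enumerate traces; 16 have nonzero weight after conditioning:
  (X=1, W=2, Y=2, Z=1, U=0) weight 1/1134
  (X=1, W=2, Y=2, Z=1, U=1) weight 1/378
  (X=1, W=2, Y=2, Z=1, U=2) weight 1/567
  (X=1, W=2, Y=2, Z=1, U=3) weight 1/1134
  (X=2, W=2, Y=1, Z=0, U=0) weight 1/1680
  (X=2, W=2, Y=1, Z=0, U=1) weight 1/560
  (X=2, W=2, Y=1, Z=0, U=2) weight 1/840
  (X=2, W=2, Y=1, Z=0, U=3) weight 1/1680
  … 8 more
Group by X:
  weight(X=1) = 1/162
  weight(X=2) = 9/560
Total weight = 1/162 + 9/560 = 1009/45360
P(X=1 | obs) = 1/162 / 1009/45360 = 280/1009
P(X=2 | obs) = 9/560 / 1009/45360 = 729/1009
argmax = 2

argmax_v P(X = v | obs) = 2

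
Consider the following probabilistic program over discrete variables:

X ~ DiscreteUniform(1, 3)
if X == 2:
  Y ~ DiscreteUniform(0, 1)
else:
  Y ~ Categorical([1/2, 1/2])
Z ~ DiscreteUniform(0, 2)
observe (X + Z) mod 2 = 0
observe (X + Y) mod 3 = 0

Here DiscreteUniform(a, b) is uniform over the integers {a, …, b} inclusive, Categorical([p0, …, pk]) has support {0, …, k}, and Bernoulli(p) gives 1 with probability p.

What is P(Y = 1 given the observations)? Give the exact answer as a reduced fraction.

Enumerate traces; 3 have nonzero weight after conditioning:
  (X=2, Y=1, Z=0) weight 1/18
  (X=2, Y=1, Z=2) weight 1/18
  (X=3, Y=0, Z=1) weight 1/18
Group by Y:
  weight(Y=0) = 1/18
  weight(Y=1) = 1/9
Total weight = 1/18 + 1/9 = 1/6
P(Y=0 | obs) = 1/18 / 1/6 = 1/3
P(Y=1 | obs) = 1/9 / 1/6 = 2/3

P(Y = 1 | obs) = 2/3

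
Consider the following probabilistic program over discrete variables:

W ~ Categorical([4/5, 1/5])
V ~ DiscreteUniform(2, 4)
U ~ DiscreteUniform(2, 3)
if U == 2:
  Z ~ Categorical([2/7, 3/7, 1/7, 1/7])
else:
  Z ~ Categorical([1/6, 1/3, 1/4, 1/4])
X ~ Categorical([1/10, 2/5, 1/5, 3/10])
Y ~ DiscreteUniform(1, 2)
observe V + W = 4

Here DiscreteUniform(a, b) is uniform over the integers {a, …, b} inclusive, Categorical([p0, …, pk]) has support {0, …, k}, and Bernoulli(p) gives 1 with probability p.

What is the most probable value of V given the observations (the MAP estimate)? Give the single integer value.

argmax_v P(V = v | obs) = 4

Enumerate traces; 128 have nonzero weight after conditioning:
  (W=0, V=4, U=2, Z=0, X=0, Y=1) weight 1/525
  (W=0, V=4, U=2, Z=0, X=0, Y=2) weight 1/525
  (W=0, V=4, U=2, Z=0, X=1, Y=1) weight 4/525
  (W=0, V=4, U=2, Z=0, X=1, Y=2) weight 4/525
  (W=0, V=4, U=2, Z=0, X=2, Y=1) weight 2/525
  (W=0, V=4, U=2, Z=0, X=2, Y=2) weight 2/525
  (W=0, V=4, U=2, Z=0, X=3, Y=1) weight 1/175
  (W=0, V=4, U=2, Z=0, X=3, Y=2) weight 1/175
  (W=1, V=3, U=2, Z=0, X=0, Y=1) weight 1/2100
  … 119 more
Group by V:
  weight(V=3) = 1/15
  weight(V=4) = 4/15
Total weight = 1/15 + 4/15 = 1/3
P(V=3 | obs) = 1/15 / 1/3 = 1/5
P(V=4 | obs) = 4/15 / 1/3 = 4/5
argmax = 4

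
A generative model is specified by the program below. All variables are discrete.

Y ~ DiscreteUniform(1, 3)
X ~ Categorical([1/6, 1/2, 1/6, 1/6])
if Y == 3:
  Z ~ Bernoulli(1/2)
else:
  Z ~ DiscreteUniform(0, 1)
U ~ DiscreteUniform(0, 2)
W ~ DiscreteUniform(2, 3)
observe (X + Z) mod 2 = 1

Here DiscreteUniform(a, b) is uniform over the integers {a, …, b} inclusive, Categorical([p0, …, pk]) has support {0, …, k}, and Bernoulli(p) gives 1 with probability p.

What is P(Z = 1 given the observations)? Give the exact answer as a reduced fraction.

P(Z = 1 | obs) = 1/3

Enumerate traces; 72 have nonzero weight after conditioning:
  (Y=1, X=0, Z=1, U=0, W=2) weight 1/216
  (Y=1, X=0, Z=1, U=0, W=3) weight 1/216
  (Y=1, X=0, Z=1, U=1, W=2) weight 1/216
  (Y=1, X=0, Z=1, U=1, W=3) weight 1/216
  (Y=1, X=0, Z=1, U=2, W=2) weight 1/216
  (Y=1, X=0, Z=1, U=2, W=3) weight 1/216
  (Y=1, X=1, Z=0, U=0, W=2) weight 1/72
  (Y=1, X=1, Z=0, U=0, W=3) weight 1/72
  … 64 more
Group by Z:
  weight(Z=0) = 1/3
  weight(Z=1) = 1/6
Total weight = 1/3 + 1/6 = 1/2
P(Z=0 | obs) = 1/3 / 1/2 = 2/3
P(Z=1 | obs) = 1/6 / 1/2 = 1/3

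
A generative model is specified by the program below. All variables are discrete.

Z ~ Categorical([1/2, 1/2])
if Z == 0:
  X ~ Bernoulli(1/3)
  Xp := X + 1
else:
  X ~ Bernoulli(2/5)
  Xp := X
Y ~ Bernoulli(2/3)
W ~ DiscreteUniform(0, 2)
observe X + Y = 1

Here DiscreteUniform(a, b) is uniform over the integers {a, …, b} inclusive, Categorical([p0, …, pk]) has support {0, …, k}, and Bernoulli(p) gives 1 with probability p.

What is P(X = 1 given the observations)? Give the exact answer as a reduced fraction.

Enumerate traces; 12 have nonzero weight after conditioning:
  (Z=0, X=0, Y=1, W=0) weight 2/27
  (Z=0, X=0, Y=1, W=1) weight 2/27
  (Z=0, X=0, Y=1, W=2) weight 2/27
  (Z=0, X=1, Y=0, W=0) weight 1/54
  (Z=0, X=1, Y=0, W=1) weight 1/54
  (Z=0, X=1, Y=0, W=2) weight 1/54
  (Z=1, X=0, Y=1, W=0) weight 1/15
  (Z=1, X=0, Y=1, W=1) weight 1/15
  … 4 more
Group by X:
  weight(X=0) = 19/45
  weight(X=1) = 11/90
Total weight = 19/45 + 11/90 = 49/90
P(X=0 | obs) = 19/45 / 49/90 = 38/49
P(X=1 | obs) = 11/90 / 49/90 = 11/49

P(X = 1 | obs) = 11/49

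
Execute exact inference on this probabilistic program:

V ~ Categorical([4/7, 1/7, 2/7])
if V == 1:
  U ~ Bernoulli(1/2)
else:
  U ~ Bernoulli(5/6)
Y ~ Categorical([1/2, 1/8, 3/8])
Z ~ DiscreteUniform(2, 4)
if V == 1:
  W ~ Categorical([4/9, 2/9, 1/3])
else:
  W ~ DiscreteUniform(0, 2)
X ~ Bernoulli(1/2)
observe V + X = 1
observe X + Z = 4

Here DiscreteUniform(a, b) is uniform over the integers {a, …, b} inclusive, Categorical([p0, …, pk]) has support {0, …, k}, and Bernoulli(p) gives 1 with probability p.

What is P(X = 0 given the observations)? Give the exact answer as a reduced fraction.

Enumerate traces; 36 have nonzero weight after conditioning:
  (V=0, U=0, Y=0, Z=3, W=0, X=1) weight 1/378
  (V=0, U=0, Y=0, Z=3, W=1, X=1) weight 1/378
  (V=0, U=0, Y=0, Z=3, W=2, X=1) weight 1/378
  (V=0, U=0, Y=1, Z=3, W=0, X=1) weight 1/1512
  (V=0, U=0, Y=1, Z=3, W=1, X=1) weight 1/1512
  (V=0, U=0, Y=1, Z=3, W=2, X=1) weight 1/1512
  (V=0, U=0, Y=2, Z=3, W=0, X=1) weight 1/504
  (V=0, U=0, Y=2, Z=3, W=1, X=1) weight 1/504
  (V=1, U=0, Y=0, Z=4, W=0, X=0) weight 1/378
  … 27 more
Group by X:
  weight(X=0) = 1/42
  weight(X=1) = 2/21
Total weight = 1/42 + 2/21 = 5/42
P(X=0 | obs) = 1/42 / 5/42 = 1/5
P(X=1 | obs) = 2/21 / 5/42 = 4/5

P(X = 0 | obs) = 1/5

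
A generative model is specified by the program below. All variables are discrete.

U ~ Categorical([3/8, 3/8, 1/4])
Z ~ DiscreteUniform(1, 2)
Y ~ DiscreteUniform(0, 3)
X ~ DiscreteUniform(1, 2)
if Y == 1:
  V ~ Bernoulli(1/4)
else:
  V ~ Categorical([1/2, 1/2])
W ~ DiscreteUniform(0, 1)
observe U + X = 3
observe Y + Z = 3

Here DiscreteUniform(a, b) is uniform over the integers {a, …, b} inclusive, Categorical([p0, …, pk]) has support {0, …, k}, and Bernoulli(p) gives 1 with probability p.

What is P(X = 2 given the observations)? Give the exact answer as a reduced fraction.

P(X = 2 | obs) = 3/5

Enumerate traces; 16 have nonzero weight after conditioning:
  (U=1, Z=1, Y=2, X=2, V=0, W=0) weight 3/512
  (U=1, Z=1, Y=2, X=2, V=0, W=1) weight 3/512
  (U=1, Z=1, Y=2, X=2, V=1, W=0) weight 3/512
  (U=1, Z=1, Y=2, X=2, V=1, W=1) weight 3/512
  (U=1, Z=2, Y=1, X=2, V=0, W=0) weight 9/1024
  (U=1, Z=2, Y=1, X=2, V=0, W=1) weight 9/1024
  (U=1, Z=2, Y=1, X=2, V=1, W=0) weight 3/1024
  (U=1, Z=2, Y=1, X=2, V=1, W=1) weight 3/1024
  (U=2, Z=1, Y=2, X=1, V=0, W=0) weight 1/256
  … 7 more
Group by X:
  weight(X=1) = 1/32
  weight(X=2) = 3/64
Total weight = 1/32 + 3/64 = 5/64
P(X=1 | obs) = 1/32 / 5/64 = 2/5
P(X=2 | obs) = 3/64 / 5/64 = 3/5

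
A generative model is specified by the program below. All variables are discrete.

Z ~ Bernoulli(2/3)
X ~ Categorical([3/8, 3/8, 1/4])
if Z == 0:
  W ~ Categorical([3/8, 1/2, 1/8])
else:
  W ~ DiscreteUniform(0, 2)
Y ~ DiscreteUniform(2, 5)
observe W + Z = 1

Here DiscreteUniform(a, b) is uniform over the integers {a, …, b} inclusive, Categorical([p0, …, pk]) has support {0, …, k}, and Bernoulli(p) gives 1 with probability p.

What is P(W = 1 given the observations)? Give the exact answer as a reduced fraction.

Enumerate traces; 24 have nonzero weight after conditioning:
  (Z=0, X=0, W=1, Y=2) weight 1/64
  (Z=0, X=0, W=1, Y=3) weight 1/64
  (Z=0, X=0, W=1, Y=4) weight 1/64
  (Z=0, X=0, W=1, Y=5) weight 1/64
  (Z=0, X=1, W=1, Y=2) weight 1/64
  (Z=0, X=1, W=1, Y=3) weight 1/64
  (Z=0, X=1, W=1, Y=4) weight 1/64
  (Z=0, X=1, W=1, Y=5) weight 1/64
  (Z=1, X=0, W=0, Y=2) weight 1/48
  … 15 more
Group by W:
  weight(W=0) = 2/9
  weight(W=1) = 1/6
Total weight = 2/9 + 1/6 = 7/18
P(W=0 | obs) = 2/9 / 7/18 = 4/7
P(W=1 | obs) = 1/6 / 7/18 = 3/7

P(W = 1 | obs) = 3/7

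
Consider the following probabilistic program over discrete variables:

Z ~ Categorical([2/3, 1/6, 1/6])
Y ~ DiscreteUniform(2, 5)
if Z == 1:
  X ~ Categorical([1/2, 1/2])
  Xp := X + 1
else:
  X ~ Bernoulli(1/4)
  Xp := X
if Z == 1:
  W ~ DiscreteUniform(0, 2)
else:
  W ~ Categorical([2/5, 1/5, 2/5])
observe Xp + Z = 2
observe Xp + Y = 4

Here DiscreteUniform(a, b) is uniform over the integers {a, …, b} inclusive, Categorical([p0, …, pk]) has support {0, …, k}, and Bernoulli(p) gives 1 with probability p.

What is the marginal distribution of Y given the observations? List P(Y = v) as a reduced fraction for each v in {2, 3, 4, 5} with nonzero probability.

P(Y=3) = 2/5, P(Y=4) = 3/5

Enumerate traces; 6 have nonzero weight after conditioning:
  (Z=1, Y=3, X=0, W=0) weight 1/144
  (Z=1, Y=3, X=0, W=1) weight 1/144
  (Z=1, Y=3, X=0, W=2) weight 1/144
  (Z=2, Y=4, X=0, W=0) weight 1/80
  (Z=2, Y=4, X=0, W=1) weight 1/160
  (Z=2, Y=4, X=0, W=2) weight 1/80
Group by Y:
  weight(Y=3) = 1/48
  weight(Y=4) = 1/32
Total weight = 1/48 + 1/32 = 5/96
P(Y=3 | obs) = 1/48 / 5/96 = 2/5
P(Y=4 | obs) = 1/32 / 5/96 = 3/5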